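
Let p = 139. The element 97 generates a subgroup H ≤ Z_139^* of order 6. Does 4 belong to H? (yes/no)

no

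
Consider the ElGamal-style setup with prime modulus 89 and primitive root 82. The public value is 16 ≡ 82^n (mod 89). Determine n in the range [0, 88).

16

Successive powers of 82 modulo 89:
  82^0=1  82^1=82  82^2=49  82^3=13  82^4=87  82^5=14
  82^6=80  82^7=63  82^8=4  82^9=61  82^10=18  82^11=52
  82^12=81  82^13=56  82^14=53  82^15=74  82^16=16
So 82^16 ≡ 16 (mod 89), giving n = 16.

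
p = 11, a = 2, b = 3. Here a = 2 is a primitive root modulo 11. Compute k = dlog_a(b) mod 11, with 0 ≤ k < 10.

8

Successive powers of 2 modulo 11:
  2^0=1  2^1=2  2^2=4  2^3=8  2^4=5  2^5=10
  2^6=9  2^7=7  2^8=3
So 2^8 ≡ 3 (mod 11), giving k = 8.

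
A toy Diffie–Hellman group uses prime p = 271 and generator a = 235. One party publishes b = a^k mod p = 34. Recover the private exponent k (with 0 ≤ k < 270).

174

Baby-step giant-step with m = ceil(sqrt(270)) = 17.
Baby table (235^j mod 271 for j=0..16):
  0:1  1:235  2:212  3:227  4:229  5:157  6:39  7:222
  8:138  9:181  10:259  11:161  12:166  13:257  14:233  15:13
  16:74
Giant step factor: 235^(-17) ≡ 218 (mod 271).
Scan 34·218^i mod 271 for i = 0, 1, …:
  i=0: 34   i=1: 95   i=2: 114   i=3: 191
  i=4: 175   i=5: 210   i=6: 252   i=7: 194
  i=8: 16   i=9: 236   i=10: 229
Match at i=10, j=4: k = 10·17 + 4 = 174.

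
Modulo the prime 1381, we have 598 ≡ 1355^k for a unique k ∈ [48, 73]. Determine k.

69

Compute 1355^48 mod 1381 = 558, then multiply by 1355 repeatedly:
  1355^48=558  1355^49=683  1355^50=195  1355^51=454  1355^52=625
  1355^53=322  1355^54=1295  1355^55=855  1355^56=1247  1355^57=722
  1355^58=562  1355^59=579  1355^60=137  1355^61=581  1355^62=85
  1355^63=552  1355^64=839  1355^65=282  1355^66=954  1355^67=54
  1355^68=1358  1355^69=598
Found 598 at exponent 69.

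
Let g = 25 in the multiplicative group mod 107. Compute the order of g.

53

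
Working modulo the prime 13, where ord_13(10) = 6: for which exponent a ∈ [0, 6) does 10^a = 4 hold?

5

Successive powers of 10 modulo 13:
  10^0=1  10^1=10  10^2=9  10^3=12  10^4=3  10^5=4
So 10^5 ≡ 4 (mod 13), giving a = 5.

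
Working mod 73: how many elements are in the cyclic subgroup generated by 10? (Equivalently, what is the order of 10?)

The order of 10 must divide p − 1 = 72 = 2^3 · 3^2.
Divisors: 1, 2, 3, 4, 6, 8, 9, 12, 18, 24, 36, 72.
Check each in increasing order: 10^1 ≡ 10;  10^2 ≡ 27;  10^3 ≡ 51;  10^4 ≡ 72;  10^6 ≡ 46;  10^8 ≡ 1.
Smallest exponent giving 1 is 8.

8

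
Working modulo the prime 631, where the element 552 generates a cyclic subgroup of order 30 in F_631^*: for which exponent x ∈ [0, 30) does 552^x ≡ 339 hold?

8

Successive powers of 552 modulo 631:
  552^0=1  552^1=552  552^2=562  552^3=403  552^4=344  552^5=588
  552^6=242  552^7=443  552^8=339
So 552^8 ≡ 339 (mod 631), giving x = 8.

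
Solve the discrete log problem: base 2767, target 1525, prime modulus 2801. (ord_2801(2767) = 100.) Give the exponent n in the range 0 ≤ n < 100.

47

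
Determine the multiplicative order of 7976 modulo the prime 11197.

The order of 7976 must divide p − 1 = 11196 = 2^2 · 3^2 · 311.
Divisors: 1, 2, 3, 4, 6, 9, 12, 18, 36, 311, 622, 933, 1244, 1866, 2799, 3732, 5598, 11196.
Check each in increasing order: 7976^1 ≡ 7976;  7976^2 ≡ 6419;  7976^3 ≡ 5260;  7976^4 ≡ 9798;  7976^6 ≡ 11010;  7976^9 ≡ 1716;  7976^12 ≡ 1378;  7976^18 ≡ 11042;  7976^36 ≡ 1631;  7976^311 ≡ 11110;  7976^622 ≡ 7569;  7976^933 ≡ 2120;  7976^1244 ≡ 5909;  7976^1866 ≡ 4403;  7976^2799 ≡ 7259;  7976^3732 ≡ 4402;  7976^5598 ≡ 11196;  7976^11196 ≡ 1.
Smallest exponent giving 1 is 11196.

11196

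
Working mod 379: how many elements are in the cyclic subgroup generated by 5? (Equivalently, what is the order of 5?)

The order of 5 must divide p − 1 = 378 = 2 · 3^3 · 7.
Divisors: 1, 2, 3, 6, 7, 9, 14, 18, 21, 27, 42, 54, 63, 126, 189, 378.
Check each in increasing order: 5^1 ≡ 5;  5^2 ≡ 25;  5^3 ≡ 125;  5^6 ≡ 86;  5^7 ≡ 51;  5^9 ≡ 138;  5^14 ≡ 327;  5^18 ≡ 94;  5^21 ≡ 1.
Smallest exponent giving 1 is 21.

21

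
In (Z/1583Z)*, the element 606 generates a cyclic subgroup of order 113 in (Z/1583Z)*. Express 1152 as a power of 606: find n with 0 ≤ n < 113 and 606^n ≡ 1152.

39

Baby-step giant-step with m = ceil(sqrt(113)) = 11.
Baby table (606^j mod 1583 for j=0..10):
  0:1  1:606  2:1563  3:544  4:400  5:201  6:1498  7:729
  8:117  9:1250  10:826
Giant step factor: 606^(-11) ≡ 1472 (mod 1583).
Scan 1152·1472^i mod 1583 for i = 0, 1, …:
  i=0: 1152   i=1: 351   i=2: 614   i=3: 1498
Match at i=3, j=6: n = 3·11 + 6 = 39.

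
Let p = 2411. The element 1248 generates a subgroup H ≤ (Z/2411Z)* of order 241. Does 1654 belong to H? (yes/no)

no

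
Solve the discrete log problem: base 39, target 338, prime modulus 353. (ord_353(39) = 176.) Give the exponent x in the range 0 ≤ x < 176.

91

Baby-step giant-step with m = ceil(sqrt(176)) = 14.
Baby table (39^j mod 353 for j=0..13):
  0:1  1:39  2:109  3:15  4:232  5:223  6:225  7:303
  8:168  9:198  10:309  11:49  12:146  13:46
Giant step factor: 39^(-14) ≡ 280 (mod 353).
Scan 338·280^i mod 353 for i = 0, 1, …:
  i=0: 338   i=1: 36   i=2: 196   i=3: 165
  i=4: 310   i=5: 315   i=6: 303
Match at i=6, j=7: x = 6·14 + 7 = 91.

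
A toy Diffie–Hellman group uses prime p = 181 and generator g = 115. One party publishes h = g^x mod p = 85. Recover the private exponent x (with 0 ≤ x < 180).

Baby-step giant-step with m = ceil(sqrt(180)) = 14.
Baby table (115^j mod 181 for j=0..13):
  0:1  1:115  2:12  3:113  4:144  5:89  6:99  7:163
  8:102  9:146  10:138  11:123  12:27  13:28
Giant step factor: 115^(-14) ≡ 100 (mod 181).
Scan 85·100^i mod 181 for i = 0, 1, …:
  i=0: 85   i=1: 174   i=2: 24   i=3: 47
  i=4: 175   i=5: 124   i=6: 92   i=7: 150
  i=8: 158   i=9: 53   i=10: 51   i=11: 32
  i=12: 123
Match at i=12, j=11: x = 12·14 + 11 = 179.

179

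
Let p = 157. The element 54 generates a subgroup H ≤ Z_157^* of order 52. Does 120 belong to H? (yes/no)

120 ∈ ⟨54⟩ iff 120^52 ≡ 1 (mod 157), since |⟨54⟩| = 52.
120^52 mod 157 = 144.
Since 144 ≠ 1, 120 does not lie in the subgroup.

no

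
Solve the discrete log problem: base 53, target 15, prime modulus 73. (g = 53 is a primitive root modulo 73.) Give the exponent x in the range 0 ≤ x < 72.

Baby-step giant-step with m = ceil(sqrt(72)) = 9.
Baby table (53^j mod 73 for j=0..8):
  0:1  1:53  2:35  3:30  4:57  5:28  6:24  7:31
  8:37
Giant step factor: 53^(-9) ≡ 51 (mod 73).
Scan 15·51^i mod 73 for i = 0, 1, …:
  i=0: 15   i=1: 35
Match at i=1, j=2: x = 1·9 + 2 = 11.

11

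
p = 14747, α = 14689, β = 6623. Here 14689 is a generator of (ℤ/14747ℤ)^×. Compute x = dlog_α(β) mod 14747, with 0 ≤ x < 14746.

1588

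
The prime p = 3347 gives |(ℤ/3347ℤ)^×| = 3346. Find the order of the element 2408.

3346

The order of 2408 must divide p − 1 = 3346 = 2 · 7 · 239.
Divisors: 1, 2, 7, 14, 239, 478, 1673, 3346.
Check each in increasing order: 2408^1 ≡ 2408;  2408^2 ≡ 1460;  2408^7 ≡ 1855;  2408^14 ≡ 309;  2408^239 ≡ 2592;  2408^478 ≡ 1035;  2408^1673 ≡ 3346;  2408^3346 ≡ 1.
Smallest exponent giving 1 is 3346.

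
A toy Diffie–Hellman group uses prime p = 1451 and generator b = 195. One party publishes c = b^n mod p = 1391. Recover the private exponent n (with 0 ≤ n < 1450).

251

Baby-step giant-step with m = ceil(sqrt(1450)) = 39.
Baby table (195^j mod 1451 for j=0..38):
  0:1  1:195  2:299  3:265  4:890  5:881  6:577  7:788
  8:1305  9:550  10:1327  11:487  12:650  13:513  14:1367  15:1032
  16:1002  17:956  18:692  19:1448  20:866  21:554  22:656  23:232
  24:259  25:1171  26:538  27:438  28:1252  29:372  30:1441  31:952
  32:1363  33:252  34:1257  35:1347  36:34  37:826  38:9
Giant step factor: 195^(-39) ≡ 673 (mod 1451).
Scan 1391·673^i mod 1451 for i = 0, 1, …:
  i=0: 1391   i=1: 248   i=2: 39   i=3: 129
  i=4: 1208   i=5: 424   i=6: 956
Match at i=6, j=17: n = 6·39 + 17 = 251.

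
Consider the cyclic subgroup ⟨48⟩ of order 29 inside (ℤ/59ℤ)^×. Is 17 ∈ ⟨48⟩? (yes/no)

yes

17 ∈ ⟨48⟩ iff 17^29 ≡ 1 (mod 59), since |⟨48⟩| = 29.
17^29 mod 59 = 1.
Since 1 = 1, 17 lies in the subgroup.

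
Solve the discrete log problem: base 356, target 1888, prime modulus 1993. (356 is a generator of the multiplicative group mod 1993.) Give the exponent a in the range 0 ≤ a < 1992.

700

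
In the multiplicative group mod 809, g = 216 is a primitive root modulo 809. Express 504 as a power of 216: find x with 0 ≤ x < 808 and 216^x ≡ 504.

Baby-step giant-step with m = ceil(sqrt(808)) = 29.
Baby table (216^j mod 809 for j=0..28):
  0:1  1:216  2:543  3:792  4:373  5:477  6:289  7:131
  8:790  9:750  10:200  11:323  12:194  13:645  14:172  15:747
  16:361  17:312  18:245  19:335  20:359  21:689  22:777  23:369
  24:422  25:544  26:199  27:107  28:460
Giant step factor: 216^(-29) ≡ 11 (mod 809).
Scan 504·11^i mod 809 for i = 0, 1, …:
  i=0: 504   i=1: 690   i=2: 309   i=3: 163
  i=4: 175   i=5: 307   i=6: 141   i=7: 742
  i=8: 72   i=9: 792
Match at i=9, j=3: x = 9·29 + 3 = 264.

264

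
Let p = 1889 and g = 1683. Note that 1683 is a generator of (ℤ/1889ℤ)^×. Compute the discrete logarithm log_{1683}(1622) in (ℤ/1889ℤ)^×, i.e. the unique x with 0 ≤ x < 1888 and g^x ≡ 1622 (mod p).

Baby-step giant-step with m = ceil(sqrt(1888)) = 44.
Baby table (1683^j mod 1889 for j=0..43):
  0:1  1:1683  2:878  3:476  4:172  5:459  6:1785  7:645
  8:1249  9:1499  10:1002  11:1378  12:1371  13:924  14:445  15:891
  16:1576  17:252  18:980  19:243  20:945  21:1786  22:439  23:238
  24:86  25:1174  26:1837  27:1267  28:1569  29:1694  30:501  31:689
  32:1630  33:462  34:1167  35:1390  36:788  37:126  38:490  39:1066
  40:1417  41:893  42:1164  43:119
Giant step factor: 1683^(-44) ≡ 1274 (mod 1889).
Scan 1622·1274^i mod 1889 for i = 0, 1, …:
  i=0: 1622   i=1: 1751   i=2: 1754   i=3: 1798
  i=4: 1184   i=5: 994   i=6: 726   i=7: 1203
  i=8: 643   i=9: 1245     …   i=13: 231
  i=14: 1499
Match at i=14, j=9: x = 14·44 + 9 = 625.

625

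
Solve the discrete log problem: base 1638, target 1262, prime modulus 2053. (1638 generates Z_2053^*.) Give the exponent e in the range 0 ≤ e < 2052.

Baby-step giant-step with m = ceil(sqrt(2052)) = 46.
Baby table (1638^j mod 2053 for j=0..45):
  0:1  1:1638  2:1826  3:1820  4:204  5:1566  6:911  7:1740
  8:556  9:1249  10:1074  11:1844  12:509  13:224  14:1478  15:477
  16:1186  17:530  18:1774  19:817  20:1743  21:1364  22:568  23:375
  24:403  25:1101  26:904  27:539  28:92  29:827  30:1699  31:1147
  32:291  33:362  34:1692  35:1999  36:1880  37:1993  38:264  39:1302
  40:1662  41:78  42:478  43:771  44:303  45:1541
Giant step factor: 1638^(-46) ≡ 933 (mod 2053).
Scan 1262·933^i mod 2053 for i = 0, 1, …:
  i=0: 1262   i=1: 1077   i=2: 924   i=3: 1885
  i=4: 1337   i=5: 1250   i=6: 146   i=7: 720
  i=8: 429   i=9: 1975     …   i=31: 316
  i=32: 1249
Match at i=32, j=9: e = 32·46 + 9 = 1481.

1481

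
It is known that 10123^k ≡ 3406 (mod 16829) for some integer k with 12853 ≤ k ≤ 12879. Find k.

Compute 10123^12853 mod 16829 = 13425, then multiply by 10123 repeatedly:
  10123^12853=13425  10123^12854=7100  10123^12855=13470  10123^12856=8252  10123^12857=12669
  10123^12858=11307  10123^12859=6732  10123^12860=7415  10123^12861=4705  10123^12862=2645
  10123^12863=396  10123^12864=3406
Found 3406 at exponent 12864.

12864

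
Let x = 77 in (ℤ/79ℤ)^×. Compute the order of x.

The order of 77 must divide p − 1 = 78 = 2 · 3 · 13.
Divisors: 1, 2, 3, 6, 13, 26, 39, 78.
Check each in increasing order: 77^1 ≡ 77;  77^2 ≡ 4;  77^3 ≡ 71;  77^6 ≡ 64;  77^13 ≡ 24;  77^26 ≡ 23;  77^39 ≡ 78;  77^78 ≡ 1.
Smallest exponent giving 1 is 78.

78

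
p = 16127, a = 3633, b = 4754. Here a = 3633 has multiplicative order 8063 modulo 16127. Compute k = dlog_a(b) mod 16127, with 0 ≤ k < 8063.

Baby-step giant-step with m = ceil(sqrt(8063)) = 90.
Baby table (3633^j mod 16127 for j=0..89):
  0:1  1:3633  2:6803  3:8735  4:12446  5:12337  6:3388  7:3703
  8:3081  9:1135  10:11070  11:12699  12:12247  13:15085  14:4259  15:7154
  16:9885  17:13503  18:14192  19:1517  20:11954  21:14998  22:10728  23:11992
  24:7909  25:11210  26:5255  27:13174  28:12333  29:4983  30:8745  31:395
  32:15859  33:10103  34:15274  35:13562  36:2761  37:15846  38:11255  39:7470
  40:12896  41:2233  42:608  43:15592  44:7712  45:5097  46:3605  47:1841
  48:11775  49:9771  50:2516  51:12746  52:5601  53:12286  54:11629  55:11544
  56:9152  57:11469  58:10836  59:1181  60:791  61:3097  62:10882  63:7029
  64:7316  65:1732  66:2826  67:10086  68:1894  69:10800  70:15536  71:13915
  72:11177  73:14382  74:14453  75:14364  76:13567  77:4799  78:1480  79:6549
  80:5192  81:10073  82:3046  83:2996  84:14870  85:13387  86:12066  87:2592
  88:14695  89:6565
Giant step factor: 3633^(-90) ≡ 3896 (mod 16127).
Scan 4754·3896^i mod 16127 for i = 0, 1, …:
  i=0: 4754   i=1: 7788   i=2: 7161   i=3: 15673
  i=4: 5186   i=5: 13652   i=6: 1346   i=7: 2741
  i=8: 2862   i=9: 6595     …   i=61: 14407
  i=62: 7712
Match at i=62, j=44: k = 62·90 + 44 = 5624.

5624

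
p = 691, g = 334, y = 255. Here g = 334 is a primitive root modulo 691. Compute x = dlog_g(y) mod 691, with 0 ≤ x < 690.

Baby-step giant-step with m = ceil(sqrt(690)) = 27.
Baby table (334^j mod 691 for j=0..26):
  0:1  1:334  2:305  3:293  4:431  5:226  6:165  7:521
  8:573  9:666  10:633  11:667  12:276  13:281  14:569  15:21
  16:104  17:186  18:625  19:68  20:600  21:10  22:576  23:286
  24:166  25:164  26:187
Giant step factor: 334^(-27) ≡ 477 (mod 691).
Scan 255·477^i mod 691 for i = 0, 1, …:
  i=0: 255   i=1: 19   i=2: 80   i=3: 155
  i=4: 689   i=5: 428   i=6: 311   i=7: 473
  i=8: 355   i=9: 40     …   i=22: 607
  i=23: 10
Match at i=23, j=21: x = 23·27 + 21 = 642.

642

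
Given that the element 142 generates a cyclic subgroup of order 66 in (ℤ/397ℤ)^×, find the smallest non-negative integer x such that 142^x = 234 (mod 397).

52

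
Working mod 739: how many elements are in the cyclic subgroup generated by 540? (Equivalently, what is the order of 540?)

The order of 540 must divide p − 1 = 738 = 2 · 3^2 · 41.
Divisors: 1, 2, 3, 6, 9, 18, 41, 82, 123, 246, 369, 738.
Check each in increasing order: 540^1 ≡ 540;  540^2 ≡ 434;  540^3 ≡ 97;  540^6 ≡ 541;  540^9 ≡ 8;  540^18 ≡ 64;  540^41 ≡ 321;  540^82 ≡ 320;  540^123 ≡ 738;  540^246 ≡ 1.
Smallest exponent giving 1 is 246.

246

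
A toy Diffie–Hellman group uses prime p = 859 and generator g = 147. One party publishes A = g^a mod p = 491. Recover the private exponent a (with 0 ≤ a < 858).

Baby-step giant-step with m = ceil(sqrt(858)) = 30.
Baby table (147^j mod 859 for j=0..29):
  0:1  1:147  2:134  3:800  4:776  5:684  6:45  7:602
  8:17  9:781  10:560  11:715  12:307  13:461  14:765  15:785
  16:289  17:392  18:71  19:129  20:65  21:106  22:120  23:460
  24:618  25:651  26:348  27:475  28:246  29:84
Giant step factor: 147^(-30) ≡ 851 (mod 859).
Scan 491·851^i mod 859 for i = 0, 1, …:
  i=0: 491   i=1: 367   i=2: 500   i=3: 295
  i=4: 217   i=5: 841   i=6: 144   i=7: 566
  i=8: 626   i=9: 146     …   i=19: 314
  i=20: 65
Match at i=20, j=20: a = 20·30 + 20 = 620.

620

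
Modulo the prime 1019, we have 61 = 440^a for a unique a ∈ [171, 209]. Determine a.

201

Compute 440^171 mod 1019 = 401, then multiply by 440 repeatedly:
  440^171=401  440^172=153  440^173=66  440^174=508  440^175=359
  440^176=15  440^177=486  440^178=869  440^179=235  440^180=481
  440^181=707  440^182=285  440^183=63  440^184=207  440^185=389
  440^186=987  440^187=186  440^188=320  440^189=178  440^190=876
  440^191=258  440^192=411  440^193=477  440^194=985  440^195=325
  440^196=340  440^197=826  440^198=676  440^199=911  440^200=373
  440^201=61
Found 61 at exponent 201.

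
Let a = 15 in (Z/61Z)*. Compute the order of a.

15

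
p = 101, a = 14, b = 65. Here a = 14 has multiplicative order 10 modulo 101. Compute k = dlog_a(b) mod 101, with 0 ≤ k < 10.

9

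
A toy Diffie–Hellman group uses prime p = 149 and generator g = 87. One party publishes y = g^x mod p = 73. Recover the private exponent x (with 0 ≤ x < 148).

88

Baby-step giant-step with m = ceil(sqrt(148)) = 13.
Baby table (87^j mod 149 for j=0..12):
  0:1  1:87  2:119  3:72  4:6  5:75  6:118  7:134
  8:36  9:3  10:112  11:59  12:67
Giant step factor: 87^(-13) ≡ 58 (mod 149).
Scan 73·58^i mod 149 for i = 0, 1, …:
  i=0: 73   i=1: 62   i=2: 20   i=3: 117
  i=4: 81   i=5: 79   i=6: 112
Match at i=6, j=10: x = 6·13 + 10 = 88.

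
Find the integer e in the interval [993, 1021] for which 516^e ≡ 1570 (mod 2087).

Compute 516^993 mod 2087 = 382, then multiply by 516 repeatedly:
  516^993=382  516^994=934  516^995=1934  516^996=358  516^997=1072
  516^998=97  516^999=2051  516^1000=207  516^1001=375  516^1002=1496
  516^1003=1833  516^1004=417  516^1005=211  516^1006=352  516^1007=63
  516^1008=1203  516^1009=909  516^1010=1556  516^1011=1488  516^1012=1879
  516^1013=1196  516^1014=1471  516^1015=1455  516^1016=1547  516^1017=1018
  516^1018=1451  516^1019=1570
Found 1570 at exponent 1019.

1019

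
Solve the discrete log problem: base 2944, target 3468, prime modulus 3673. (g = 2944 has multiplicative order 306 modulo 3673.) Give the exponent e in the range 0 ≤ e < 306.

Baby-step giant-step with m = ceil(sqrt(306)) = 18.
Baby table (2944^j mod 3673 for j=0..17):
  0:1  1:2944  2:2529  3:205  4:1148  5:552  6:1622  7:268
  8:2970  9:1940  10:3518  11:2805  12:1016  13:1282  14:2037  15:2592
  16:2027  17:2536
Giant step factor: 2944^(-18) ≡ 1835 (mod 3673).
Scan 3468·1835^i mod 3673 for i = 0, 1, …:
  i=0: 3468   i=1: 2144   i=2: 457   i=3: 1151
  i=4: 110   i=5: 3508   i=6: 2084   i=7: 547
  i=8: 1016
Match at i=8, j=12: e = 8·18 + 12 = 156.

156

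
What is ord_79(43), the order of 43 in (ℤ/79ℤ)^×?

78

The order of 43 must divide p − 1 = 78 = 2 · 3 · 13.
Divisors: 1, 2, 3, 6, 13, 26, 39, 78.
Check each in increasing order: 43^1 ≡ 43;  43^2 ≡ 32;  43^3 ≡ 33;  43^6 ≡ 62;  43^13 ≡ 24;  43^26 ≡ 23;  43^39 ≡ 78;  43^78 ≡ 1.
Smallest exponent giving 1 is 78.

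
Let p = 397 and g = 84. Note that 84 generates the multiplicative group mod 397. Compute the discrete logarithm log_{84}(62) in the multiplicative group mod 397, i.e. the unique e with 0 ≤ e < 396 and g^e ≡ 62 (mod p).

Baby-step giant-step with m = ceil(sqrt(396)) = 20.
Baby table (84^j mod 397 for j=0..19):
  0:1  1:84  2:307  3:380  4:160  5:339  6:289  7:59
  8:192  9:248  10:188  11:309  12:151  13:377  14:305  15:212
  16:340  17:373  18:366  19:175
Giant step factor: 84^(-20) ≡ 361 (mod 397).
Scan 62·361^i mod 397 for i = 0, 1, …:
  i=0: 62   i=1: 150   i=2: 158   i=3: 267
  i=4: 313   i=5: 245   i=6: 311   i=7: 317
  i=8: 101   i=9: 334   i=10: 283   i=11: 134
  i=12: 337   i=13: 175
Match at i=13, j=19: e = 13·20 + 19 = 279.

279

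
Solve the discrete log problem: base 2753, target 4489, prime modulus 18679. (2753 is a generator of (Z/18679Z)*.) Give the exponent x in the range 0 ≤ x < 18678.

18132

Baby-step giant-step with m = ceil(sqrt(18678)) = 137.
Baby table (2753^j mod 18679 for j=0..136):
  0:1  1:2753  2:14014  3:8407  4:1190  5:7245  6:14992  7:11065
  8:15175  9:10531  10:2035  11:17334  12:14336  13:16960  14:12059  15:5844
  16:5913  17:9080  18:4738  19:5772  20:13166  21:8738  22:15841  23:13487
  24:14538  25:12696  26:3679  27:4269  28:3466  29:15608  30:7124  31:18101
  32:15160  33:6594  34:15973  35:3303  36:15165  37:1680  38:11327  39:7980
  40:2436  41:547  42:11571  43:7268  44:3595  45:15844  46:3067  47:543
  48:559  49:7249  50:7325  51:11084  52:11445  53:15291  54:12336  55:2586
  56:2559  57:2944  58:16825  59:13984  60:533  61:10387  62:16541  63:16650
  64:17863  65:13711  66:14803  67:13760  68:268  69:9323  70:1273  71:11596
  72:1377  73:17723  74:1871  75:14138  76:13557  77:1779  78:3689  79:13120
  80:12853  81:6283  82:345  83:15835  84:15648  85:5170  86:18291  87:15218
  88:16836  89:6909  90:5255  91:9469  92:10952  93:2950  94:14664  95:4673
  96:13617  97:17527  98:3974  99:13207  100:9537  101:11366  102:3273  103:7291
  104:10877  105:1944  106:9638  107:9234  108:17762  109:15843  110:314  111:5208
  112:10831  113:6059  114:80  115:14771  116:380  117:116  118:1805  119:551
  120:3904  121:7287  122:18544  123:1925  124:13368  125:4474  126:7461  127:11912
  128:12091  129:545  130:6065  131:16598  132:5460  133:13464  134:7256  135:7917
  136:15787
Giant step factor: 2753^(-137) ≡ 6974 (mod 18679).
Scan 4489·6974^i mod 18679 for i = 0, 1, …:
  i=0: 4489   i=1: 282   i=2: 5373   i=3: 1228
  i=4: 9090   i=5: 15813   i=6: 17725   i=7: 15207
  i=8: 12935   i=9: 7799     …   i=131: 12409
  i=132: 559
Match at i=132, j=48: x = 132·137 + 48 = 18132.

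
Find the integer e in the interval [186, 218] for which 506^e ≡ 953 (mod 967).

Compute 506^186 mod 967 = 841, then multiply by 506 repeatedly:
  506^186=841  506^187=66  506^188=518  506^189=51  506^190=664
  506^191=435  506^192=601  506^193=468  506^194=860  506^195=10
  506^196=225  506^197=711  506^198=42  506^199=945  506^200=472
  506^201=950  506^202=101  506^203=822  506^204=122  506^205=811
  506^206=358  506^207=319  506^208=892  506^209=730  506^210=953
Found 953 at exponent 210.

210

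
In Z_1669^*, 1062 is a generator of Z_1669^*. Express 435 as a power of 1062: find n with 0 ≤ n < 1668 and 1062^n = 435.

350

Baby-step giant-step with m = ceil(sqrt(1668)) = 41.
Baby table (1062^j mod 1669 for j=0..40):
  0:1  1:1062  2:1269  3:795  4:1445  5:779  6:1143  7:503
  8:106  9:749  10:994  11:820  12:1291  13:793  14:990  15:1579
  16:1222  17:951  18:217  19:132  20:1657  21:608  22:1462  23:474
  24:1019  25:666  26:1305  27:640  28:397  29:1026  30:1424  31:174
  32:1198  33:498  34:1472  35:1080  36:357  37:271  38:734  39:85
  40:144
Giant step factor: 1062^(-41) ≡ 1101 (mod 1669).
Scan 435·1101^i mod 1669 for i = 0, 1, …:
  i=0: 435   i=1: 1601   i=2: 237   i=3: 573
  i=4: 1660   i=5: 105   i=6: 444   i=7: 1496
  i=8: 1462
Match at i=8, j=22: n = 8·41 + 22 = 350.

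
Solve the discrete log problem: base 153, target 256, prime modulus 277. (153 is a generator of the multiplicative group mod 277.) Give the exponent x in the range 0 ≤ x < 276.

120

Baby-step giant-step with m = ceil(sqrt(276)) = 17.
Baby table (153^j mod 277 for j=0..16):
  0:1  1:153  2:141  3:244  4:214  5:56  6:258  7:140
  8:91  9:73  10:89  11:44  12:84  13:110  14:210  15:275
  16:248
Giant step factor: 153^(-17) ≡ 166 (mod 277).
Scan 256·166^i mod 277 for i = 0, 1, …:
  i=0: 256   i=1: 115   i=2: 254   i=3: 60
  i=4: 265   i=5: 224   i=6: 66   i=7: 153
Match at i=7, j=1: x = 7·17 + 1 = 120.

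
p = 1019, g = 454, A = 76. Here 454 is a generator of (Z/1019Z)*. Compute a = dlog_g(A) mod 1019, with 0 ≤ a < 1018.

688

Baby-step giant-step with m = ceil(sqrt(1018)) = 32.
Baby table (454^j mod 1019 for j=0..31):
  0:1  1:454  2:278  3:875  4:859  5:728  6:356  7:622
  8:125  9:705  10:104  11:342  12:380  13:309  14:683  15:306
  16:340  17:491  18:772  19:971  20:626  21:922  22:798  23:547
  24:721  25:235  26:714  27:114  28:806  29:103  30:907  31:102
Giant step factor: 454^(-32) ≡ 9 (mod 1019).
Scan 76·9^i mod 1019 for i = 0, 1, …:
  i=0: 76   i=1: 684   i=2: 42   i=3: 378
  i=4: 345   i=5: 48   i=6: 432   i=7: 831
  i=8: 346   i=9: 57     …   i=20: 151
  i=21: 340
Match at i=21, j=16: a = 21·32 + 16 = 688.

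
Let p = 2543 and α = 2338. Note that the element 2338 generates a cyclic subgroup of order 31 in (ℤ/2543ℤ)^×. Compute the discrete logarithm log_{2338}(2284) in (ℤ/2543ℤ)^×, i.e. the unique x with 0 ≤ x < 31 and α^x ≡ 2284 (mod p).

Successive powers of 2338 modulo 2543:
  2338^0=1  2338^1=2338  2338^2=1337  2338^3=559  2338^4=2383  2338^5=2284
So 2338^5 ≡ 2284 (mod 2543), giving x = 5.

5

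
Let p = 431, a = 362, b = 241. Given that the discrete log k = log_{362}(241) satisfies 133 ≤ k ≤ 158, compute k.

141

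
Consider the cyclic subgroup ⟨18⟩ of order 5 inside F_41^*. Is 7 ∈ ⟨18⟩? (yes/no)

7 ∈ ⟨18⟩ iff 7^5 ≡ 1 (mod 41), since |⟨18⟩| = 5.
7^5 mod 41 = 38.
Since 38 ≠ 1, 7 does not lie in the subgroup.

no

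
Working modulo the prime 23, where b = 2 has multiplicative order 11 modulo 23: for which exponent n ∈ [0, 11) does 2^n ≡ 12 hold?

Successive powers of 2 modulo 23:
  2^0=1  2^1=2  2^2=4  2^3=8  2^4=16  2^5=9
  2^6=18  2^7=13  2^8=3  2^9=6  2^10=12
So 2^10 ≡ 12 (mod 23), giving n = 10.

10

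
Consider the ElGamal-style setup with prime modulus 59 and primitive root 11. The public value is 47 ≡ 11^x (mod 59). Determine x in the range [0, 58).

45

Baby-step giant-step with m = ceil(sqrt(58)) = 8.
Baby table (11^j mod 59 for j=0..7):
  0:1  1:11  2:3  3:33  4:9  5:40  6:27  7:2
Giant step factor: 11^(-8) ≡ 51 (mod 59).
Scan 47·51^i mod 59 for i = 0, 1, …:
  i=0: 47   i=1: 37   i=2: 58   i=3: 8
  i=4: 54   i=5: 40
Match at i=5, j=5: x = 5·8 + 5 = 45.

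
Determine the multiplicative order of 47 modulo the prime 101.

50

The order of 47 must divide p − 1 = 100 = 2^2 · 5^2.
Divisors: 1, 2, 4, 5, 10, 20, 25, 50, 100.
Check each in increasing order: 47^1 ≡ 47;  47^2 ≡ 88;  47^4 ≡ 68;  47^5 ≡ 65;  47^10 ≡ 84;  47^20 ≡ 87;  47^25 ≡ 100;  47^50 ≡ 1.
Smallest exponent giving 1 is 50.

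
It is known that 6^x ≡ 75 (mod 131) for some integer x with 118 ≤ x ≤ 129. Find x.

Compute 6^118 mod 131 = 75, then multiply by 6 repeatedly:
  6^118=75
Found 75 at exponent 118.

118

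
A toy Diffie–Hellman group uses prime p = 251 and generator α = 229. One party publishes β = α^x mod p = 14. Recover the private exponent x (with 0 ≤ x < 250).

123

Baby-step giant-step with m = ceil(sqrt(250)) = 16.
Baby table (229^j mod 251 for j=0..15):
  0:1  1:229  2:233  3:145  4:73  5:151  6:192  7:43
  8:58  9:230  10:211  11:127  12:218  13:224  14:92  15:235
Giant step factor: 229^(-16) ≡ 169 (mod 251).
Scan 14·169^i mod 251 for i = 0, 1, …:
  i=0: 14   i=1: 107   i=2: 11   i=3: 102
  i=4: 170   i=5: 116   i=6: 26   i=7: 127
Match at i=7, j=11: x = 7·16 + 11 = 123.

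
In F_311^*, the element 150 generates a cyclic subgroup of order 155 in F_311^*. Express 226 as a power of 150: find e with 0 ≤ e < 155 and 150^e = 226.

154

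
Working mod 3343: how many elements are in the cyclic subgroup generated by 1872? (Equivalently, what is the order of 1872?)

3342

The order of 1872 must divide p − 1 = 3342 = 2 · 3 · 557.
Divisors: 1, 2, 3, 6, 557, 1114, 1671, 3342.
Check each in increasing order: 1872^1 ≡ 1872;  1872^2 ≡ 920;  1872^3 ≡ 595;  1872^6 ≡ 3010;  1872^557 ≡ 1919;  1872^1114 ≡ 1918;  1872^1671 ≡ 3342;  1872^3342 ≡ 1.
Smallest exponent giving 1 is 3342.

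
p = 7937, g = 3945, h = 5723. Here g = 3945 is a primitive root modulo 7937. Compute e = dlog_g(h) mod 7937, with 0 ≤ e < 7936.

1322

Baby-step giant-step with m = ceil(sqrt(7936)) = 90.
Baby table (3945^j mod 7937 for j=0..89):
  0:1  1:3945  2:6505  3:1904  4:2878  5:3800  6:5944  7:3182
  8:4593  9:7151  10:2597  11:6435  12:3549  13:7874  14:5449  15:2909
  16:7040  17:1237  18:6647  19:6504  20:5896  21:4310  22:1896  23:3066
  24:7319  25:6586  26:3969  27:5941  28:7221  29:952  30:1439  31:1900
  32:2972  33:1591  34:6265  35:7544  36:5267  37:7186  38:5743  39:3937
  40:6693  41:5423  42:3520  43:4587  44:7292  45:3252  46:2948  47:2155
  48:948  49:1533  50:7628  51:3293  52:5953  53:6939  54:7579  55:476
  56:4688  57:950  58:1486  59:4764  60:7101  61:3772  62:6602  63:3593
  64:6840  65:5937  66:7315  67:6680  68:1760  69:6262  70:3646  71:1626
  72:1474  73:5046  74:474  75:4735  76:3814  77:5615  78:6945  79:7438
  80:7758  81:238  82:2344  83:475  84:743  85:2382  86:7519  87:1886
  88:3301  89:5765
Giant step factor: 3945^(-90) ≡ 7814 (mod 7937).
Scan 5723·7814^i mod 7937 for i = 0, 1, …:
  i=0: 5723   i=1: 2464   i=2: 6471   i=3: 5704
  i=4: 4801   i=5: 4752   i=6: 2842   i=7: 7599
  i=8: 1889   i=9: 5763     …   i=13: 6012
  i=14: 6602
Match at i=14, j=62: e = 14·90 + 62 = 1322.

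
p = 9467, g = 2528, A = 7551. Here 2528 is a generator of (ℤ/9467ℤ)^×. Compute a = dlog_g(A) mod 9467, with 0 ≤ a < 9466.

6360

Baby-step giant-step with m = ceil(sqrt(9466)) = 98.
Baby table (2528^j mod 9467 for j=0..97):
  0:1  1:2528  2:559  3:2569  4:70  5:6554  6:1262  7:9424
  8:4900  9:4364  10:3137  11:6457  12:2188  13:2536  14:1849  15:7041
  16:1688  17:7114  18:6359  19:586  20:4556  21:5696  22:181  23:3152
  24:6509  25:1106  26:3203  27:2899  28:1214  29:1684  30:6469  31:4123
  32:9244  33:4276  34:7881  35:4600  36:3324  37:5843  38:2584  39:122
  40:5472  41:1929  42:1007  43:8540  44:4360  45:2492  46:4221  47:1379
  48:2256  49:4034  50:1993  51:1860  52:6448  53:7837  54:6972  55:7129
  56:6411  57:8971  58:5223  59:6746  60:3821  61:3148  62:5864  63:8337
  64:2394  65:2619  66:3399  67:6103  68:6641  69:3457  70:1255  71:1195
  72:987  73:5315  74:2647  75:7914  76:2821  77:2837  78:5417  79:4894
  80:8130  81:9250  82:510  83:1768  84:1080  85:3744  86:7299  87:689
  88:9331  89:6471  90:9179  91:895  92:9414  93:8021  94:8241  95:5848
  96:5757  97:2917
Giant step factor: 2528^(-98) ≡ 2992 (mod 9467).
Scan 7551·2992^i mod 9467 for i = 0, 1, …:
  i=0: 7551   i=1: 4330   i=2: 4504   i=3: 4427
  i=4: 1251   i=5: 3527   i=6: 6546   i=7: 7876
  i=8: 1629   i=9: 7930     …   i=63: 8176
  i=64: 9331
Match at i=64, j=88: a = 64·98 + 88 = 6360.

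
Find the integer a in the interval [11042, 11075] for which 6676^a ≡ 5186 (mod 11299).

11051

Compute 6676^11042 mod 11299 = 6734, then multiply by 6676 repeatedly:
  6676^11042=6734  6676^11043=8762  6676^11044=189  6676^11045=7575  6676^11046=7675
  6676^11047=8634  6676^11048=4385  6676^11049=9850  6676^11050=9719  6676^11051=5186
Found 5186 at exponent 11051.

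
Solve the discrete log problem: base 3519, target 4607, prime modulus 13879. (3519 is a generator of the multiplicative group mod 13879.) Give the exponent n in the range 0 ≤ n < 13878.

13867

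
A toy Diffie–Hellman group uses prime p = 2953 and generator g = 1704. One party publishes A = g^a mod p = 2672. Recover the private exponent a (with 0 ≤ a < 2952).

2132

Baby-step giant-step with m = ceil(sqrt(2952)) = 55.
Baby table (1704^j mod 2953 for j=0..54):
  0:1  1:1704  2:817  3:1305  4:111  5:152  6:2097  7:158
  8:509  9:2107  10:2433  11:2773  12:392  13:590  14:1340  15:691
  16:2170  17:524  18:1090  19:2876  20:1677  21:2057  22:2870  23:312
  24:108  25:946  26:2599  27:2149  28:176  29:1651  30:2048  31:2299
  32:1818  33:175  34:2900  35:1231  36:994  37:1707  38:23  39:803
  40:1073  41:485  42:2553  43:543  44:983  45:681  46:2848  47:1213
  48:2805  49:1766  50:157  51:1758  52:1290  53:1128  54:2662
Giant step factor: 1704^(-55) ≡ 283 (mod 2953).
Scan 2672·283^i mod 2953 for i = 0, 1, …:
  i=0: 2672   i=1: 208   i=2: 2757   i=3: 639
  i=4: 704   i=5: 1381   i=6: 1027   i=7: 1247
  i=8: 1494   i=9: 523     …   i=37: 1449
  i=38: 2553
Match at i=38, j=42: a = 38·55 + 42 = 2132.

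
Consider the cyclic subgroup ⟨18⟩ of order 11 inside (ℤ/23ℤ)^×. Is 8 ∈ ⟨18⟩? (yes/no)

yes

⟨18⟩ has order 11; its elements mod 23 are {1, 2, 3, 4, 6, 8, 9, 12, 13, 16, 18}.
8 is in this set.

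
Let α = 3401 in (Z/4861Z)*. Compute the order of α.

The order of 3401 must divide p − 1 = 4860 = 2^2 · 3^5 · 5.
Divisors: 1, 2, 3, 4, 5, 6, 9, 10, 12, 15, 18, 20, 27, 30, 36, 45, 54, 60, 81, 90, 108, 135, 162, 180, 243, 270, 324, 405, 486, 540, 810, 972, 1215, 1620, 2430, 4860.
Check each in increasing order: 3401^1 ≡ 3401;  3401^2 ≡ 2482;  3401^3 ≡ 2586;  3401^4 ≡ 1437;  3401^5 ≡ 1932;  3401^6 ≡ 3521;  3401^9 ≡ 653;  3401^10 ≡ 4237;  3401^12 ≡ 1891;  3401^15 ≡ 4821;  3401^18 ≡ 3502;  3401^20 ≡ 496;  3401^27 ≡ 2136;  3401^30 ≡ 1600;  3401^36 ≡ 4562;  3401^45 ≡ 4054;  3401^54 ≡ 2878;  3401^60 ≡ 3114;  3401^81 ≡ 3104;  3401^90 ≡ 4736;  3401^108 ≡ 4601;  3401^135 ≡ 3655;  3401^162 ≡ 314;  3401^180 ≡ 1042;  3401^243 ≡ 2456;  3401^270 ≡ 997;  3401^324 ≡ 1376;  3401^405 ≡ 3146;  3401^486 ≡ 4296;  3401^540 ≡ 2365;  3401^810 ≡ 320;  3401^972 ≡ 3260;  3401^1215 ≡ 493;  3401^1620 ≡ 319;  3401^2430 ≡ 4860;  3401^4860 ≡ 1.
Smallest exponent giving 1 is 4860.

4860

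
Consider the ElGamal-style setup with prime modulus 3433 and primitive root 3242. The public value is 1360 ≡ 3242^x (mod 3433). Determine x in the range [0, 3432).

2557

Baby-step giant-step with m = ceil(sqrt(3432)) = 59.
Baby table (3242^j mod 3433 for j=0..58):
  0:1  1:3242  2:2151  3:1119  4:2550  5:436  6:2549  7:627
  8:398  9:2941  10:1281  11:2505  12:2165  13:1878  14:1767  15:2370
  16:486  17:3298  18:1754  19:1420  20:3420  21:2483  22:2934  23:2618
  24:1180  25:1198  26:1193  27:2148  28:1692  29:2963  30:512  31:1765
  32:2752  33:3050  34:1060  35:87  36:548  37:1755  38:1229  39:2138
  40:169  41:2051  42:3054  43:296  44:1825  45:1591  46:1656  47:2973
  48:2035  49:2677  50:210  51:1086  52:1987  53:1546  54:3385  55:2302
  56:3175  57:1216  58:1188
Giant step factor: 3242^(-59) ≡ 697 (mod 3433).
Scan 1360·697^i mod 3433 for i = 0, 1, …:
  i=0: 1360   i=1: 412   i=2: 2225   i=3: 2542
  i=4: 346   i=5: 852   i=6: 3368   i=7: 2757
  i=8: 2582   i=9: 762     …   i=42: 857
  i=43: 3420
Match at i=43, j=20: x = 43·59 + 20 = 2557.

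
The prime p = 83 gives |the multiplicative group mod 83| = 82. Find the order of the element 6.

The order of 6 must divide p − 1 = 82 = 2 · 41.
Divisors: 1, 2, 41, 82.
Check each in increasing order: 6^1 ≡ 6;  6^2 ≡ 36;  6^41 ≡ 82;  6^82 ≡ 1.
Smallest exponent giving 1 is 82.

82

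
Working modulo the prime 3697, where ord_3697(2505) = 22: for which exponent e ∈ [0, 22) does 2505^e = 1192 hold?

12

Successive powers of 2505 modulo 3697:
  2505^0=1  2505^1=2505  2505^2=1216  2505^3=3449  2505^4=3553  2505^5=1586
  2505^6=2352  2505^7=2439  2505^8=2251  2505^9=830  2505^10=1436  2505^11=3696
  2505^12=1192
So 2505^12 ≡ 1192 (mod 3697), giving e = 12.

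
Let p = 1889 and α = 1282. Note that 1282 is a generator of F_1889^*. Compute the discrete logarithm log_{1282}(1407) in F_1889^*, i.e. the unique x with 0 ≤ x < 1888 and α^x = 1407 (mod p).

577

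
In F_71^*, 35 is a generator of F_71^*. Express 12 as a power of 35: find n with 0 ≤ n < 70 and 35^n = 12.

52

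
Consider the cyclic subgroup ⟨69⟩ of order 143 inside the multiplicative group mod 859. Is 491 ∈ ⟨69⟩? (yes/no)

491 ∈ ⟨69⟩ iff 491^143 ≡ 1 (mod 859), since |⟨69⟩| = 143.
491^143 mod 859 = 260.
Since 260 ≠ 1, 491 does not lie in the subgroup.

no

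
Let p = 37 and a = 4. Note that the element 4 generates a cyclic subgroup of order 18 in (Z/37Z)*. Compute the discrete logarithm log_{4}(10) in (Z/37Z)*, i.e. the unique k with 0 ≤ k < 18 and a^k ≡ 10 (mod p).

12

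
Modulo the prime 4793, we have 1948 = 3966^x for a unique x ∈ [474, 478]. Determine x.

477

Compute 3966^474 mod 4793 = 1936, then multiply by 3966 repeatedly:
  3966^474=1936  3966^475=4583  3966^476=1122  3966^477=1948
Found 1948 at exponent 477.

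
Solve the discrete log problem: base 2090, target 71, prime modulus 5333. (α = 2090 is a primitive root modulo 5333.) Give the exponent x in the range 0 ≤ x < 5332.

4316

Baby-step giant-step with m = ceil(sqrt(5332)) = 74.
Baby table (2090^j mod 5333 for j=0..73):
  0:1  1:2090  2:373  3:952  4:471  5:3118  6:5027  7:420
  8:3188  9:2003  10:5198  11:499  12:2975  13:4805  14:411  15:377
  16:3979  17:1963  18:1593  19:1578  20:2226  21:1964  22:3683  23:1951
  24:3178  25:2435  26:1468  27:1645  28:3598  29:290  30:3471  31:1510
  32:4097  33:3265  34:2943  35:1921  36:4474  37:1911  38:4906  39:3514
  40:719  41:4137  42:1537  43:1864  44:2670  45:1982  46:3972  47:3332
  48:4315  49:247  50:4262  51:1470  52:492  53:4344  54:2194  55:4413
  56:2413  57:3485  58:4105  59:3986  60:594  61:4204  62:2909  63:190
  64:2458  65:1541  66:4891  67:4162  68:457  69:523  70:5138  71:3091
  72:1927  73:1015
Giant step factor: 2090^(-74) ≡ 3734 (mod 5333).
Scan 71·3734^i mod 5333 for i = 0, 1, …:
  i=0: 71   i=1: 3797   i=2: 2884   i=3: 1529
  i=4: 2976   i=5: 3745   i=6: 704   i=7: 4900
  i=8: 4410   i=9: 3969     …   i=57: 2346
  i=58: 3178
Match at i=58, j=24: x = 58·74 + 24 = 4316.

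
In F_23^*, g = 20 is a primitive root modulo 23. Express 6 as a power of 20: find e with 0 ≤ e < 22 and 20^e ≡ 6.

Successive powers of 20 modulo 23:
  20^0=1  20^1=20  20^2=9  20^3=19  20^4=12  20^5=10
  20^6=16  20^7=21  20^8=6
So 20^8 ≡ 6 (mod 23), giving e = 8.

8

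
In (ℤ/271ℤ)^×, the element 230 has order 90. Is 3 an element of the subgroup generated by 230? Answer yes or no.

3 ∈ ⟨230⟩ iff 3^90 ≡ 1 (mod 271), since |⟨230⟩| = 90.
3^90 mod 271 = 1.
Since 1 = 1, 3 lies in the subgroup.

yes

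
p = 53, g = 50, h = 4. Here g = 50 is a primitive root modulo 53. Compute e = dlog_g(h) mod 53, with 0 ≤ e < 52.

46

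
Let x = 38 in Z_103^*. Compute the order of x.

51

The order of 38 must divide p − 1 = 102 = 2 · 3 · 17.
Divisors: 1, 2, 3, 6, 17, 34, 51, 102.
Check each in increasing order: 38^1 ≡ 38;  38^2 ≡ 2;  38^3 ≡ 76;  38^6 ≡ 8;  38^17 ≡ 46;  38^34 ≡ 56;  38^51 ≡ 1.
Smallest exponent giving 1 is 51.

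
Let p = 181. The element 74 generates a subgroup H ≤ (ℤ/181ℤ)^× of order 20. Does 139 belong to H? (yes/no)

yes

⟨74⟩ has order 20; its elements mod 181 are {1, 19, 22, 31, 35, 42, 46, 56, 59, 74, 107, 122, 125, 135, 139, 146, 150, 159, 162, 180}.
139 is in this set.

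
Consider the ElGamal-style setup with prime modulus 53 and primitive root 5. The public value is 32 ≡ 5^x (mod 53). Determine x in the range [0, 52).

51

Baby-step giant-step with m = ceil(sqrt(52)) = 8.
Baby table (5^j mod 53 for j=0..7):
  0:1  1:5  2:25  3:19  4:42  5:51  6:43  7:3
Giant step factor: 5^(-8) ≡ 46 (mod 53).
Scan 32·46^i mod 53 for i = 0, 1, …:
  i=0: 32   i=1: 41   i=2: 31   i=3: 48
  i=4: 35   i=5: 20   i=6: 19
Match at i=6, j=3: x = 6·8 + 3 = 51.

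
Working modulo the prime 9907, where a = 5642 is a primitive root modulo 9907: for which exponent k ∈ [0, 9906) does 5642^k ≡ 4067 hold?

Baby-step giant-step with m = ceil(sqrt(9906)) = 100.
Baby table (5642^j mod 9907 for j=0..99):
  0:1  1:5642  2:973  3:1188  4:5564  5:6712  6:4550  7:2063
  8:8628  9:6085  10:3815  11:6226  12:6777  13:4721  14:5866  15:6592
  16:1186  17:4187  18:4766  19:2174  20:842  21:5111  22:6892  23:9596
  24:8784  25:4514  26:6998  27:3321  28:2945  29:1651  30:2362  31:1489
  32:9709  33:2375  34:5486  35:2544  36:7912  37:8469  38:637  39:7620
  40:5567  41:3824  42:7469  43:5627  44:5506  45:6407  46:7558  47:2508
  48:2940  49:3162  50:7404  51:5456  52:1703  53:8443  54:2550  55:2136
  56:4400  57:7765  58:1376  59:6211  60:1403  61:33  62:7860  63:2388
  64:9483  65:5286  66:3542  67:1545  68:8637  69:7328  70:2665  71:7011
  72:7318  73:5687  74:7188  75:5345  76:9489  77:9417  78:9380  79:8673
  80:2393  81:7972  82:244  83:9482  84:9551  85:2569  86:357  87:3073
  88:616  89:8022  90:4948  91:8597  92:9509  93:3373  94:9026  95:2712
  96:4696  97:3514  98:2081  99:1207
Giant step factor: 5642^(-100) ≡ 1471 (mod 9907).
Scan 4067·1471^i mod 9907 for i = 0, 1, …:
  i=0: 4067   i=1: 8636   i=2: 2782   i=3: 731
  i=4: 5345
Match at i=4, j=75: k = 4·100 + 75 = 475.

475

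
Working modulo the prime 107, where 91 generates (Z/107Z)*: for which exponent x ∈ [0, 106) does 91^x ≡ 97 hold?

Baby-step giant-step with m = ceil(sqrt(106)) = 11.
Baby table (91^j mod 107 for j=0..10):
  0:1  1:91  2:42  3:77  4:52  5:24  6:44  7:45
  8:29  9:71  10:41
Giant step factor: 91^(-11) ≡ 84 (mod 107).
Scan 97·84^i mod 107 for i = 0, 1, …:
  i=0: 97   i=1: 16   i=2: 60   i=3: 11
  i=4: 68   i=5: 41
Match at i=5, j=10: x = 5·11 + 10 = 65.

65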